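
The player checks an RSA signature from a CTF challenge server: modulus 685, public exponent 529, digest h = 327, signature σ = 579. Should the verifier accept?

σ^529 mod 685 = 219
219 ≠ 327, so verification fails.

reject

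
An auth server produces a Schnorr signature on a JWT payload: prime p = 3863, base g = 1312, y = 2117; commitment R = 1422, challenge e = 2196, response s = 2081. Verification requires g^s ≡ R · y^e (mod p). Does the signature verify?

g^s mod p:
1312^2081 mod 3863 = 1846
R · y^e mod p:
2117^2196 mod 3863 = 1786
1422·1786 = 2539692 ≡ 1701 (mod 3863)
1846 ≠ 1701; the check fails.

does not verify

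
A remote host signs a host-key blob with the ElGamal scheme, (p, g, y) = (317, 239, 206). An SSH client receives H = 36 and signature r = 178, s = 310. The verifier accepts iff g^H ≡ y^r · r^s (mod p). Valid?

yes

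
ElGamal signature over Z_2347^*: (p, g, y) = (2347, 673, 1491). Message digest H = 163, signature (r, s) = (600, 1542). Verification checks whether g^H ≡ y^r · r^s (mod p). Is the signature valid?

Left side g^H mod p:
673^2 = 452929 ≡ 2305
673^4 ≡ 2305^2 = 5313025 ≡ 1764
673^8 ≡ 1764^2 = 3111696 ≡ 1921
673^16 ≡ 1921^2 = 3690241 ≡ 757
673^32 ≡ 757^2 = 573049 ≡ 381
673^64 ≡ 381^2 = 145161 ≡ 1994
673^128 ≡ 1994^2 = 3976036 ≡ 218
163 = 128 + 32 + 2 + 1, so 673^163 ≡ 218·381·2305·673 ≡ 754 (mod 2347)
Right side y^r · r^s mod p:
1491^2 = 2223081 ≡ 472
1491^4 ≡ 472^2 = 222784 ≡ 2166
1491^8 ≡ 2166^2 = 4691556 ≡ 2250
1491^16 ≡ 2250^2 = 5062500 ≡ 21
1491^32 ≡ 21^2 = 441
1491^64 ≡ 441^2 = 194481 ≡ 2027
1491^128 ≡ 2027^2 = 4108729 ≡ 1479
1491^256 ≡ 1479^2 = 2187441 ≡ 37
1491^512 ≡ 37^2 = 1369
600 = 512 + 64 + 16 + 8, so 1491^600 ≡ 1369·2027·21·2250 ≡ 2008 (mod 2347)
600^2 = 360000 ≡ 909
600^4 ≡ 909^2 = 826281 ≡ 137
600^8 ≡ 137^2 = 18769 ≡ 2340
600^16 ≡ 2340^2 = 5475600 ≡ 49
600^32 ≡ 49^2 = 2401 ≡ 54
600^64 ≡ 54^2 = 2916 ≡ 569
600^128 ≡ 569^2 = 323761 ≡ 2222
600^256 ≡ 2222^2 = 4937284 ≡ 1543
600^512 ≡ 1543^2 = 2380849 ≡ 991
600^1024 ≡ 991^2 = 982081 ≡ 1035
1542 = 1024 + 512 + 4 + 2, so 600^1542 ≡ 1035·991·137·909 ≡ 1838 (mod 2347)
2008·1838 = 3690704 ≡ 1220 (mod 2347)
754 ≠ 1220, so verification fails.

invalid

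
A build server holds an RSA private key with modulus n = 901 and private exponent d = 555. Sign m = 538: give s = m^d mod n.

m^555 mod 901 = 267

267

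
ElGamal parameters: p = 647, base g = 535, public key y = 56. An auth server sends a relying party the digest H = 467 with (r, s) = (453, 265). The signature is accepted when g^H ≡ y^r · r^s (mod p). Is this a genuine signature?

forged

Left side g^H mod p:
535^2 = 286225 ≡ 251
535^4 ≡ 251^2 = 63001 ≡ 242
535^8 ≡ 242^2 = 58564 ≡ 334
535^16 ≡ 334^2 = 111556 ≡ 272
535^32 ≡ 272^2 = 73984 ≡ 226
535^64 ≡ 226^2 = 51076 ≡ 610
535^128 ≡ 610^2 = 372100 ≡ 75
535^256 ≡ 75^2 = 5625 ≡ 449
467 = 256 + 128 + 64 + 16 + 2 + 1, so 535^467 ≡ 449·75·610·272·251·535 ≡ 304 (mod 647)
Right side y^r · r^s mod p:
56^2 = 3136 ≡ 548
56^4 ≡ 548^2 = 300304 ≡ 96
56^8 ≡ 96^2 = 9216 ≡ 158
56^16 ≡ 158^2 = 24964 ≡ 378
56^32 ≡ 378^2 = 142884 ≡ 544
56^64 ≡ 544^2 = 295936 ≡ 257
56^128 ≡ 257^2 = 66049 ≡ 55
56^256 ≡ 55^2 = 3025 ≡ 437
453 = 256 + 128 + 64 + 4 + 1, so 56^453 ≡ 437·55·257·96·56 ≡ 378 (mod 647)
453^2 = 205209 ≡ 110
453^4 ≡ 110^2 = 12100 ≡ 454
453^8 ≡ 454^2 = 206116 ≡ 370
453^16 ≡ 370^2 = 136900 ≡ 383
453^32 ≡ 383^2 = 146689 ≡ 467
453^64 ≡ 467^2 = 218089 ≡ 50
453^128 ≡ 50^2 = 2500 ≡ 559
453^256 ≡ 559^2 = 312481 ≡ 627
265 = 256 + 8 + 1, so 453^265 ≡ 627·370·453 ≡ 554 (mod 647)
378·554 = 209412 ≡ 431 (mod 647)
304 ≠ 431, so verification fails.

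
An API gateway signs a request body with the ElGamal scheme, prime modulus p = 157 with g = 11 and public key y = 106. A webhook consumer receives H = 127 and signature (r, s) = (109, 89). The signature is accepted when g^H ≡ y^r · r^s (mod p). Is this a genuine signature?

genuine

Left side g^H mod p:
11^2 = 121
11^4 ≡ 121^2 = 14641 ≡ 40
11^8 ≡ 40^2 = 1600 ≡ 30
11^16 ≡ 30^2 = 900 ≡ 115
11^32 ≡ 115^2 = 13225 ≡ 37
11^64 ≡ 37^2 = 1369 ≡ 113
127 = 64 + 32 + 16 + 8 + 4 + 2 + 1, so 11^127 ≡ 113·37·115·30·40·121·11 ≡ 19 (mod 157)
Right side y^r · r^s mod p:
106^2 = 11236 ≡ 89
106^4 ≡ 89^2 = 7921 ≡ 71
106^8 ≡ 71^2 = 5041 ≡ 17
106^16 ≡ 17^2 = 289 ≡ 132
106^32 ≡ 132^2 = 17424 ≡ 154
106^64 ≡ 154^2 = 23716 ≡ 9
109 = 64 + 32 + 8 + 4 + 1, so 106^109 ≡ 9·154·17·71·106 ≡ 37 (mod 157)
109^2 = 11881 ≡ 106
109^4 ≡ 106^2 = 11236 ≡ 89
109^8 ≡ 89^2 = 7921 ≡ 71
109^16 ≡ 71^2 = 5041 ≡ 17
109^32 ≡ 17^2 = 289 ≡ 132
109^64 ≡ 132^2 = 17424 ≡ 154
89 = 64 + 16 + 8 + 1, so 109^89 ≡ 154·17·71·109 ≡ 9 (mod 157)
37·9 = 333 ≡ 19 (mod 157)
19 ≡ 19 (mod 157), so the signature is genuine.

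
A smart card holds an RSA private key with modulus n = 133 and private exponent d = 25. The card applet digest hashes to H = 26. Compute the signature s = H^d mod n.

26

Squares mod 133: H^1≡26, H^2≡11, H^4≡121, H^8≡11, H^16≡121
25 = 16 + 8 + 1, so H^25 ≡ 121·11·26 ≡ 26 (mod 133)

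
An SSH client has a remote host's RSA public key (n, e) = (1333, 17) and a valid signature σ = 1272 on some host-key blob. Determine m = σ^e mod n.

σ^2 ≡ 1272^2 = 1617984 ≡ 1055
σ^4 ≡ 1055^2 = 1113025 ≡ 1303
σ^8 ≡ 1303^2 = 1697809 ≡ 900
σ^16 ≡ 900^2 = 810000 ≡ 869
17 = 16 + 1, so σ^17 ≡ 869·1272 ≡ 311 (mod 1333)

311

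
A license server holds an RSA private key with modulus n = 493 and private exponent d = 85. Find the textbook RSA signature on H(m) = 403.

Squares mod 493: (H(m))^1≡403, (H(m))^2≡212, (H(m))^4≡81, (H(m))^8≡152, (H(m))^16≡426, (H(m))^32≡52, (H(m))^64≡239
85 = 64 + 16 + 4 + 1, so (H(m))^85 ≡ 239·426·81·403 ≡ 258 (mod 493)

258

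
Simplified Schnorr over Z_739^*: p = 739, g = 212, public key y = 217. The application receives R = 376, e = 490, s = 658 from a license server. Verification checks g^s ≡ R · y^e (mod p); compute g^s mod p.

473

Squares mod 739: 212^1≡212, 212^2≡604, 212^4≡489, 212^8≡424, 212^16≡199, 212^32≡434, 212^64≡650, 212^128≡531, 212^256≡402, 212^512≡502
658 = 512 + 128 + 16 + 2, so 212^658 ≡ 502·531·199·604 ≡ 473 (mod 739)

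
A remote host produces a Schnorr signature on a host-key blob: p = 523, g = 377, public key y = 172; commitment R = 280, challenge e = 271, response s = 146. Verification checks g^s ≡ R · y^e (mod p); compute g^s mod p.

377^146 mod 523 = 117

117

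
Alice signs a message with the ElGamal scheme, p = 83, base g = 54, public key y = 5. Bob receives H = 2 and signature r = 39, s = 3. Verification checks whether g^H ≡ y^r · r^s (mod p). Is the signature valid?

valid

Left side g^H mod p:
54^2 mod 83 = 11
Right side y^r · r^s mod p:
5^39 mod 83 = 73
39^3 mod 83 = 57
73·57 = 4161 ≡ 11 (mod 83)
11 ≡ 11 (mod 83), so the signature is genuine.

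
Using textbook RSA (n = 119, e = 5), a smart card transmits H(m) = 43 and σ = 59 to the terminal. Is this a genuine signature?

forged

Squares mod 119: σ^1≡59, σ^2≡30, σ^4≡67
5 = 4 + 1, so σ^5 ≡ 67·59 ≡ 26 (mod 119)
26 ≠ 43, so verification fails.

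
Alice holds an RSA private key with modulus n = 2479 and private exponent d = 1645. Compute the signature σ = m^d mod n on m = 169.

Squares mod 2479: m^1≡169, m^2≡1292, m^4≡897, m^8≡1413, m^16≡974, m^32≡1698, m^64≡127, m^128≡1255, m^256≡860, m^512≡858, m^1024≡2380
1645 = 1024 + 512 + 64 + 32 + 8 + 4 + 1, so m^1645 ≡ 2380·858·127·1698·1413·897·169 ≡ 2467 (mod 2479)

2467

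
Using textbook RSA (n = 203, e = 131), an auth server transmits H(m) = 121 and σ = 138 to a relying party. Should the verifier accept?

reject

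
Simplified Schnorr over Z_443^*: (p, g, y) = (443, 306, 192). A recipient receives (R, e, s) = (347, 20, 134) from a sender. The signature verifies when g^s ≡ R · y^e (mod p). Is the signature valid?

invalid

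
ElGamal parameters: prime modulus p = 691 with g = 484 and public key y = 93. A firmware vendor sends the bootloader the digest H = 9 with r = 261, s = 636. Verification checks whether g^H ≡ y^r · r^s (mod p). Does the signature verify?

Left side g^H mod p:
484^2 = 234256 ≡ 7
484^4 ≡ 7^2 = 49
484^8 ≡ 49^2 = 2401 ≡ 328
9 = 8 + 1, so 484^9 ≡ 328·484 ≡ 513 (mod 691)
Right side y^r · r^s mod p:
93^2 = 8649 ≡ 357
93^4 ≡ 357^2 = 127449 ≡ 305
93^8 ≡ 305^2 = 93025 ≡ 431
93^16 ≡ 431^2 = 185761 ≡ 573
93^32 ≡ 573^2 = 328329 ≡ 104
93^64 ≡ 104^2 = 10816 ≡ 451
93^128 ≡ 451^2 = 203401 ≡ 247
93^256 ≡ 247^2 = 61009 ≡ 201
261 = 256 + 4 + 1, so 93^261 ≡ 201·305·93 ≡ 615 (mod 691)
261^2 = 68121 ≡ 403
261^4 ≡ 403^2 = 162409 ≡ 24
261^8 ≡ 24^2 = 576
261^16 ≡ 576^2 = 331776 ≡ 96
261^32 ≡ 96^2 = 9216 ≡ 233
261^64 ≡ 233^2 = 54289 ≡ 391
261^128 ≡ 391^2 = 152881 ≡ 170
261^256 ≡ 170^2 = 28900 ≡ 569
261^512 ≡ 569^2 = 323761 ≡ 373
636 = 512 + 64 + 32 + 16 + 8 + 4, so 261^636 ≡ 373·391·233·96·576·24 ≡ 166 (mod 691)
615·166 = 102090 ≡ 513 (mod 691)
513 ≡ 513 (mod 691), so the signature is genuine.

verifies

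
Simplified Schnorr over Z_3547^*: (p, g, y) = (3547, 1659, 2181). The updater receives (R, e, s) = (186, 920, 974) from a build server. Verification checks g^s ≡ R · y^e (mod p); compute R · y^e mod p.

3520

2181^2 = 4756761 ≡ 234
2181^4 ≡ 234^2 = 54756 ≡ 1551
2181^8 ≡ 1551^2 = 2405601 ≡ 735
2181^16 ≡ 735^2 = 540225 ≡ 1081
2181^32 ≡ 1081^2 = 1168561 ≡ 1598
2181^64 ≡ 1598^2 = 2553604 ≡ 3311
2181^128 ≡ 3311^2 = 10962721 ≡ 2491
2181^256 ≡ 2491^2 = 6205081 ≡ 1378
2181^512 ≡ 1378^2 = 1898884 ≡ 1239
920 = 512 + 256 + 128 + 16 + 8, so 2181^920 ≡ 1239·1378·2491·1081·735 ≡ 858 (mod 3547)
R · y^e ≡ 186·858 = 159588 ≡ 3520 (mod 3547)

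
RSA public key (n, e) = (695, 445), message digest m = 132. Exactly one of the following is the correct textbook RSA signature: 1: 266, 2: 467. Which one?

2

Candidate 1: 266^2 = 70756 ≡ 561; 266^4 ≡ 561^2 = 314721 ≡ 581; 266^8 ≡ 581^2 = 337561 ≡ 486; 266^16 ≡ 486^2 = 236196 ≡ 591; 266^32 ≡ 591^2 = 349281 ≡ 391; 266^64 ≡ 391^2 = 152881 ≡ 676; 266^128 ≡ 676^2 = 456976 ≡ 361; 266^256 ≡ 361^2 = 130321 ≡ 356; 445 = 256 + 128 + 32 + 16 + 8 + 4 + 1, so 266^445 ≡ 356·361·391·591·486·581·266 ≡ 396 (mod 695)
Candidate 2: 467^2 = 218089 ≡ 554; 467^4 ≡ 554^2 = 306916 ≡ 421; 467^8 ≡ 421^2 = 177241 ≡ 16; 467^16 ≡ 16^2 = 256; 467^32 ≡ 256^2 = 65536 ≡ 206; 467^64 ≡ 206^2 = 42436 ≡ 41; 467^128 ≡ 41^2 = 1681 ≡ 291; 467^256 ≡ 291^2 = 84681 ≡ 586; 445 = 256 + 128 + 32 + 16 + 8 + 4 + 1, so 467^445 ≡ 586·291·206·256·16·421·467 ≡ 132 (mod 695)
  → matches m = 132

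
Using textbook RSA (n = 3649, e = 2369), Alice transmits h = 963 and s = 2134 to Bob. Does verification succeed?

Squares mod 3649: s^1≡2134, s^2≡4, s^4≡16, s^8≡256, s^16≡3503, s^32≡3071, s^64≡2025, s^128≡2798, s^256≡1699, s^512≡242, s^1024≡180, s^2048≡3208
2369 = 2048 + 256 + 64 + 1, so s^2369 ≡ 3208·1699·2025·2134 ≡ 963 (mod 3649)
963 = h, so the signature checks out.

passes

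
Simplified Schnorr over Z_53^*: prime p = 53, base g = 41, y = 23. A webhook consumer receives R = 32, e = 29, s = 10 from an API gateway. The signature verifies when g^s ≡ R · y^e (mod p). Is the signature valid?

g^s mod p:
41^2 = 1681 ≡ 38
41^4 ≡ 38^2 = 1444 ≡ 13
41^8 ≡ 13^2 = 169 ≡ 10
10 = 8 + 2, so 41^10 ≡ 10·38 ≡ 9 (mod 53)
R · y^e mod p:
23^2 = 529 ≡ 52
23^4 ≡ 52^2 = 2704 ≡ 1
23^8 ≡ 1^2 = 1
23^16 ≡ 1^2 = 1
29 = 16 + 8 + 4 + 1, so 23^29 ≡ 1·1·1·23 ≡ 23 (mod 53)
32·23 = 736 ≡ 47 (mod 53)
9 ≠ 47; the check fails.

invalid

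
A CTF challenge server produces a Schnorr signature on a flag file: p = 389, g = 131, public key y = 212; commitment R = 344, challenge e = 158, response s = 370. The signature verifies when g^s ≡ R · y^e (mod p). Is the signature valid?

valid

g^s mod p:
131^370 mod 389 = 117
R · y^e mod p:
212^158 mod 389 = 153
344·153 = 52632 ≡ 117 (mod 389)
117 ≡ 117 (mod 389); signature holds.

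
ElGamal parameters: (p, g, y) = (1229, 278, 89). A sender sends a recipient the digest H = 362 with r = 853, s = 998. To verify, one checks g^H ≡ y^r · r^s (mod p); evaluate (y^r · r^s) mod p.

820

Squares mod 1229: 89^1≡89, 89^2≡547, 89^4≡562, 89^8≡1220, 89^16≡81, 89^32≡416, 89^64≡996, 89^128≡213, 89^256≡1125, 89^512≡984
853 = 512 + 256 + 64 + 16 + 4 + 1, so 89^853 ≡ 984·1125·996·81·562·89 ≡ 887 (mod 1229)
Squares mod 1229: 853^1≡853, 853^2≡41, 853^4≡452, 853^8≡290, 853^16≡528, 853^32≡1030, 853^64≡273, 853^128≡789, 853^256≡647, 853^512≡749
998 = 512 + 256 + 128 + 64 + 32 + 4 + 2, so 853^998 ≡ 749·647·789·273·1030·452·41 ≡ 781 (mod 1229)
y^r · r^s ≡ 887·781 = 692747 ≡ 820 (mod 1229)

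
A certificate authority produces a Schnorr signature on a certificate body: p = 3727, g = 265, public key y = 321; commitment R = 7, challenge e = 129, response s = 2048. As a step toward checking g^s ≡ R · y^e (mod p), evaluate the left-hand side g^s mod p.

265^2 = 70225 ≡ 3139
265^4 ≡ 3139^2 = 9853321 ≡ 2860
265^8 ≡ 2860^2 = 8179600 ≡ 2562
265^16 ≡ 2562^2 = 6563844 ≡ 597
265^32 ≡ 597^2 = 356409 ≡ 2344
265^64 ≡ 2344^2 = 5494336 ≡ 738
265^128 ≡ 738^2 = 544644 ≡ 502
265^256 ≡ 502^2 = 252004 ≡ 2295
265^512 ≡ 2295^2 = 5267025 ≡ 774
265^1024 ≡ 774^2 = 599076 ≡ 2756
265^2048 ≡ 2756^2 = 7595536 ≡ 3637

3637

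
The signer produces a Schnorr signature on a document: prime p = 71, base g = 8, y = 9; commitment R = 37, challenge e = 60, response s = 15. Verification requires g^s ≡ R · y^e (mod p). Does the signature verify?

g^s mod p:
Squares mod 71: 8^1≡8, 8^2≡64, 8^4≡49, 8^8≡58
15 = 8 + 4 + 2 + 1, so 8^15 ≡ 58·49·64·8 ≡ 30 (mod 71)
R · y^e mod p:
Squares mod 71: 9^1≡9, 9^2≡10, 9^4≡29, 9^8≡60, 9^16≡50, 9^32≡15
60 = 32 + 16 + 8 + 4, so 9^60 ≡ 15·50·60·29 ≡ 20 (mod 71)
37·20 = 740 ≡ 30 (mod 71)
30 ≡ 30 (mod 71); signature holds.

verifies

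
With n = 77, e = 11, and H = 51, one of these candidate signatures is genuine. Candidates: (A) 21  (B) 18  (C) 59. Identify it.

B

Candidate A: 21^11 mod 77 = 21
Candidate B: 18^11 mod 77 = 51
  → matches H = 51
Candidate C: 59^11 mod 77 = 26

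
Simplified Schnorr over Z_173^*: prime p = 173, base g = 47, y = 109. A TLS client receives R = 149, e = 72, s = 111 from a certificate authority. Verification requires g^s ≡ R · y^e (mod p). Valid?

no

g^s mod p:
47^111 mod 173 = 132
R · y^e mod p:
109^72 mod 173 = 169
149·169 = 25181 ≡ 96 (mod 173)
132 ≠ 96; the check fails.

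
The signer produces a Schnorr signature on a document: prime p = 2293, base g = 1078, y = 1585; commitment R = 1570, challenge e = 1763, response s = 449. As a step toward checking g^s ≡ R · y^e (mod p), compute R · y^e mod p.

1585^1763 mod 2293 = 1930
R · y^e ≡ 1570·1930 = 3030100 ≡ 1047 (mod 2293)

1047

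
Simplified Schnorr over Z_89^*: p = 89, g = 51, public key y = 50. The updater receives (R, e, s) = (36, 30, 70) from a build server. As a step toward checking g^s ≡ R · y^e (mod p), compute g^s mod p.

72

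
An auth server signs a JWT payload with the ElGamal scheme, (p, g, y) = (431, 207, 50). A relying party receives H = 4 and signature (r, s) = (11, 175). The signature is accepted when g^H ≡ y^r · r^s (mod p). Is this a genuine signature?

genuine

Left side g^H mod p:
Squares mod 431: 207^1≡207, 207^2≡180, 207^4≡75
207^4 ≡ 75 (mod 431)
Right side y^r · r^s mod p:
Squares mod 431: 50^1≡50, 50^2≡345, 50^4≡69, 50^8≡20
11 = 8 + 2 + 1, so 50^11 ≡ 20·345·50 ≡ 200 (mod 431)
Squares mod 431: 11^1≡11, 11^2≡121, 11^4≡418, 11^8≡169, 11^16≡115, 11^32≡295, 11^64≡394, 11^128≡76
175 = 128 + 32 + 8 + 4 + 2 + 1, so 11^175 ≡ 76·295·169·418·121·11 ≡ 162 (mod 431)
200·162 = 32400 ≡ 75 (mod 431)
75 ≡ 75 (mod 431), so the signature is genuine.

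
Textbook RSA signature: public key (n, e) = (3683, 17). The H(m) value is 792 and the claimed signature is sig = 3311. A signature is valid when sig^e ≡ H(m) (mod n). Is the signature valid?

valid

Squares mod 3683: sig^1≡3311, sig^2≡2113, sig^4≡973, sig^8≡198, sig^16≡2374
17 = 16 + 1, so sig^17 ≡ 2374·3311 ≡ 792 (mod 3683)
sig^17 mod 3683 = 792 matches H(m).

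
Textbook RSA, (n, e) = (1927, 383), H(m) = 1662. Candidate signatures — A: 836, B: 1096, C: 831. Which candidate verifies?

Candidate A: Squares mod 1927: 836^1≡836, 836^2≡1322, 836^4≡1822, 836^8≡1390, 836^16≡1246, 836^32≡1281, 836^64≡1084, 836^128≡1513, 836^256≡1820; 383 = 256 + 64 + 32 + 16 + 8 + 4 + 2 + 1, so 836^383 ≡ 1820·1084·1281·1246·1390·1822·1322·836 ≡ 242 (mod 1927)
Candidate B: Squares mod 1927: 1096^1≡1096, 1096^2≡695, 1096^4≡1275, 1096^8≡1164, 1096^16≡215, 1096^32≡1904, 1096^64≡529, 1096^128≡426, 1096^256≡338; 383 = 256 + 64 + 32 + 16 + 8 + 4 + 2 + 1, so 1096^383 ≡ 338·529·1904·215·1164·1275·695·1096 ≡ 265 (mod 1927)
Candidate C: Squares mod 1927: 831^1≡831, 831^2≡695, 831^4≡1275, 831^8≡1164, 831^16≡215, 831^32≡1904, 831^64≡529, 831^128≡426, 831^256≡338; 383 = 256 + 64 + 32 + 16 + 8 + 4 + 2 + 1, so 831^383 ≡ 338·529·1904·215·1164·1275·695·831 ≡ 1662 (mod 1927)
  → matches H(m) = 1662

C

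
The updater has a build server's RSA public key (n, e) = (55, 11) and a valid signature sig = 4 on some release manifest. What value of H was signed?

Squares mod 55: sig^1≡4, sig^2≡16, sig^4≡36, sig^8≡31
11 = 8 + 2 + 1, so sig^11 ≡ 31·16·4 ≡ 4 (mod 55)

4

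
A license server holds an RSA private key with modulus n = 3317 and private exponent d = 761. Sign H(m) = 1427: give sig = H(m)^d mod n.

(H(m))^2 ≡ 1427^2 = 2036329 ≡ 3008
(H(m))^4 ≡ 3008^2 = 9048064 ≡ 2605
(H(m))^8 ≡ 2605^2 = 6786025 ≡ 2760
(H(m))^16 ≡ 2760^2 = 7617600 ≡ 1768
(H(m))^32 ≡ 1768^2 = 3125824 ≡ 1210
(H(m))^64 ≡ 1210^2 = 1464100 ≡ 1303
(H(m))^128 ≡ 1303^2 = 1697809 ≡ 2822
(H(m))^256 ≡ 2822^2 = 7963684 ≡ 2884
(H(m))^512 ≡ 2884^2 = 8317456 ≡ 1737
761 = 512 + 128 + 64 + 32 + 16 + 8 + 1, so (H(m))^761 ≡ 1737·2822·1303·1210·1768·2760·1427 ≡ 652 (mod 3317)

652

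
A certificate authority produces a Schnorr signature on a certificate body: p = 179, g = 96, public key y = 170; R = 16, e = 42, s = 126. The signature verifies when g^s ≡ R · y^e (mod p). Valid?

g^s mod p:
Squares mod 179: 96^1≡96, 96^2≡87, 96^4≡51, 96^8≡95, 96^16≡75, 96^32≡76, 96^64≡48
126 = 64 + 32 + 16 + 8 + 4 + 2, so 96^126 ≡ 48·76·75·95·51·87 ≡ 45 (mod 179)
R · y^e mod p:
Squares mod 179: 170^1≡170, 170^2≡81, 170^4≡117, 170^8≡85, 170^16≡65, 170^32≡108
42 = 32 + 8 + 2, so 170^42 ≡ 108·85·81 ≡ 14 (mod 179)
16·14 = 224 ≡ 45 (mod 179)
45 ≡ 45 (mod 179); signature holds.

yes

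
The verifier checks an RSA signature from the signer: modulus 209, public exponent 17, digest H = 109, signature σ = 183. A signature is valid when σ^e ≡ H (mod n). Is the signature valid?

σ^2 ≡ 183^2 = 33489 ≡ 49
σ^4 ≡ 49^2 = 2401 ≡ 102
σ^8 ≡ 102^2 = 10404 ≡ 163
σ^16 ≡ 163^2 = 26569 ≡ 26
17 = 16 + 1, so σ^17 ≡ 26·183 ≡ 160 (mod 209)
The recovered value 160 does not match the digest 109.

invalid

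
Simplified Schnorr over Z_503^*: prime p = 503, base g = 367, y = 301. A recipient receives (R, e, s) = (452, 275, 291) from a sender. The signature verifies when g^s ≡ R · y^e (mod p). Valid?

g^s mod p:
367^2 = 134689 ≡ 388
367^4 ≡ 388^2 = 150544 ≡ 147
367^8 ≡ 147^2 = 21609 ≡ 483
367^16 ≡ 483^2 = 233289 ≡ 400
367^32 ≡ 400^2 = 160000 ≡ 46
367^64 ≡ 46^2 = 2116 ≡ 104
367^128 ≡ 104^2 = 10816 ≡ 253
367^256 ≡ 253^2 = 64009 ≡ 128
291 = 256 + 32 + 2 + 1, so 367^291 ≡ 128·46·388·367 ≡ 86 (mod 503)
R · y^e mod p:
301^2 = 90601 ≡ 61
301^4 ≡ 61^2 = 3721 ≡ 200
301^8 ≡ 200^2 = 40000 ≡ 263
301^16 ≡ 263^2 = 69169 ≡ 258
301^32 ≡ 258^2 = 66564 ≡ 168
301^64 ≡ 168^2 = 28224 ≡ 56
301^128 ≡ 56^2 = 3136 ≡ 118
301^256 ≡ 118^2 = 13924 ≡ 343
275 = 256 + 16 + 2 + 1, so 301^275 ≡ 343·258·61·301 ≡ 452 (mod 503)
452·452 = 204304 ≡ 86 (mod 503)
86 ≡ 86 (mod 503); signature holds.

yes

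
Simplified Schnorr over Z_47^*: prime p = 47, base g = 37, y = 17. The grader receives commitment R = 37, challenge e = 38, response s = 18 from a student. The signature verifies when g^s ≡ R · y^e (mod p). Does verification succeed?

fails

g^s mod p:
Squares mod 47: 37^1≡37, 37^2≡6, 37^4≡36, 37^8≡27, 37^16≡24
18 = 16 + 2, so 37^18 ≡ 24·6 ≡ 3 (mod 47)
R · y^e mod p:
Squares mod 47: 17^1≡17, 17^2≡7, 17^4≡2, 17^8≡4, 17^16≡16, 17^32≡21
38 = 32 + 4 + 2, so 17^38 ≡ 21·2·7 ≡ 12 (mod 47)
37·12 = 444 ≡ 21 (mod 47)
3 ≠ 21; the check fails.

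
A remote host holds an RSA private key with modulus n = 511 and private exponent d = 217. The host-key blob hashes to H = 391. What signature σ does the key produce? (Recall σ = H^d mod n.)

391

H^2 ≡ 391^2 = 152881 ≡ 92
H^4 ≡ 92^2 = 8464 ≡ 288
H^8 ≡ 288^2 = 82944 ≡ 162
H^16 ≡ 162^2 = 26244 ≡ 183
H^32 ≡ 183^2 = 33489 ≡ 274
H^64 ≡ 274^2 = 75076 ≡ 470
H^128 ≡ 470^2 = 220900 ≡ 148
217 = 128 + 64 + 16 + 8 + 1, so H^217 ≡ 148·470·183·162·391 ≡ 391 (mod 511)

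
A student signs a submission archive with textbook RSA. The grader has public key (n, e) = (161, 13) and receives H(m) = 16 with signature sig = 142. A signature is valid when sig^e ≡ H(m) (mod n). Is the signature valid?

valid

Squares mod 161: sig^1≡142, sig^2≡39, sig^4≡72, sig^8≡32
13 = 8 + 4 + 1, so sig^13 ≡ 32·72·142 ≡ 16 (mod 161)
Since 16 equals the digest 16, verification succeeds.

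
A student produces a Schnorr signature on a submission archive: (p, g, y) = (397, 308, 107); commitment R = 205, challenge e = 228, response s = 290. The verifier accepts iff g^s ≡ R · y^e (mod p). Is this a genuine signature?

g^s mod p:
308^2 = 94864 ≡ 378
308^4 ≡ 378^2 = 142884 ≡ 361
308^8 ≡ 361^2 = 130321 ≡ 105
308^16 ≡ 105^2 = 11025 ≡ 306
308^32 ≡ 306^2 = 93636 ≡ 341
308^64 ≡ 341^2 = 116281 ≡ 357
308^128 ≡ 357^2 = 127449 ≡ 12
308^256 ≡ 12^2 = 144
290 = 256 + 32 + 2, so 308^290 ≡ 144·341·378 ≡ 371 (mod 397)
R · y^e mod p:
107^2 = 11449 ≡ 333
107^4 ≡ 333^2 = 110889 ≡ 126
107^8 ≡ 126^2 = 15876 ≡ 393
107^16 ≡ 393^2 = 154449 ≡ 16
107^32 ≡ 16^2 = 256
107^64 ≡ 256^2 = 65536 ≡ 31
107^128 ≡ 31^2 = 961 ≡ 167
228 = 128 + 64 + 32 + 4, so 107^228 ≡ 167·31·256·126 ≡ 393 (mod 397)
205·393 = 80565 ≡ 371 (mod 397)
371 ≡ 371 (mod 397); signature holds.

genuine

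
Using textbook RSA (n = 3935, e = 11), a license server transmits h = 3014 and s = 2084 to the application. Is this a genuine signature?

genuine

s^2 ≡ 2084^2 = 4343056 ≡ 2751
s^4 ≡ 2751^2 = 7568001 ≡ 996
s^8 ≡ 996^2 = 992016 ≡ 396
11 = 8 + 2 + 1, so s^11 ≡ 396·2751·2084 ≡ 3014 (mod 3935)
s^11 mod 3935 = 3014 matches h.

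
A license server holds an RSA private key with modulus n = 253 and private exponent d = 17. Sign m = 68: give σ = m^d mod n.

183

Squares mod 253: m^1≡68, m^2≡70, m^4≡93, m^8≡47, m^16≡185
17 = 16 + 1, so m^17 ≡ 185·68 ≡ 183 (mod 253)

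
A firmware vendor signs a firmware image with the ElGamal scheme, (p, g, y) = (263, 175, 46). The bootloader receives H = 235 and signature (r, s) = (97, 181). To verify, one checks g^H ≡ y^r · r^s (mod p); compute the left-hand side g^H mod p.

175^2 = 30625 ≡ 117
175^4 ≡ 117^2 = 13689 ≡ 13
175^8 ≡ 13^2 = 169
175^16 ≡ 169^2 = 28561 ≡ 157
175^32 ≡ 157^2 = 24649 ≡ 190
175^64 ≡ 190^2 = 36100 ≡ 69
175^128 ≡ 69^2 = 4761 ≡ 27
235 = 128 + 64 + 32 + 8 + 2 + 1, so 175^235 ≡ 27·69·190·169·117·175 ≡ 185 (mod 263)

185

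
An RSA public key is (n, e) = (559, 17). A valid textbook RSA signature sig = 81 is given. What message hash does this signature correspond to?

sig^2 ≡ 81^2 = 6561 ≡ 412
sig^4 ≡ 412^2 = 169744 ≡ 367
sig^8 ≡ 367^2 = 134689 ≡ 529
sig^16 ≡ 529^2 = 279841 ≡ 341
17 = 16 + 1, so sig^17 ≡ 341·81 ≡ 230 (mod 559)

230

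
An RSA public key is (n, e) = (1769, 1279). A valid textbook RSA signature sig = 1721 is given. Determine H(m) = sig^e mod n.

1355

Squares mod 1769: sig^1≡1721, sig^2≡535, sig^4≡1416, sig^8≡779, sig^16≡74, sig^32≡169, sig^64≡257, sig^128≡596, sig^256≡1416, sig^512≡779, sig^1024≡74
1279 = 1024 + 128 + 64 + 32 + 16 + 8 + 4 + 2 + 1, so sig^1279 ≡ 74·596·257·169·74·779·1416·535·1721 ≡ 1355 (mod 1769)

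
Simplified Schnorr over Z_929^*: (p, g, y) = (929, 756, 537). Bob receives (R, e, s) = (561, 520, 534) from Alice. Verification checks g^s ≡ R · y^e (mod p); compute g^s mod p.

756^2 = 571536 ≡ 201
756^4 ≡ 201^2 = 40401 ≡ 454
756^8 ≡ 454^2 = 206116 ≡ 807
756^16 ≡ 807^2 = 651249 ≡ 20
756^32 ≡ 20^2 = 400
756^64 ≡ 400^2 = 160000 ≡ 212
756^128 ≡ 212^2 = 44944 ≡ 352
756^256 ≡ 352^2 = 123904 ≡ 347
756^512 ≡ 347^2 = 120409 ≡ 568
534 = 512 + 16 + 4 + 2, so 756^534 ≡ 568·20·454·201 ≡ 352 (mod 929)

352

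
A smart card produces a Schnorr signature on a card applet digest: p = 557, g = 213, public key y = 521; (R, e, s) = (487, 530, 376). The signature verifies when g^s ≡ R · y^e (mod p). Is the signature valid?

invalid

g^s mod p:
Squares mod 557: 213^1≡213, 213^2≡252, 213^4≡6, 213^8≡36, 213^16≡182, 213^32≡261, 213^64≡167, 213^128≡39, 213^256≡407
376 = 256 + 64 + 32 + 16 + 8, so 213^376 ≡ 407·167·261·182·36 ≡ 116 (mod 557)
R · y^e mod p:
Squares mod 557: 521^1≡521, 521^2≡182, 521^4≡261, 521^8≡167, 521^16≡39, 521^32≡407, 521^64≡220, 521^128≡498, 521^256≡139, 521^512≡383
530 = 512 + 16 + 2, so 521^530 ≡ 383·39·182 ≡ 374 (mod 557)
487·374 = 182138 ≡ 556 (mod 557)
116 ≠ 556; the check fails.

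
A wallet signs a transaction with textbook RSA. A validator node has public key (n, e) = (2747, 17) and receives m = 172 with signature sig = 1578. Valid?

no

sig^2 ≡ 1578^2 = 2490084 ≡ 1302
sig^4 ≡ 1302^2 = 1695204 ≡ 305
sig^8 ≡ 305^2 = 93025 ≡ 2374
sig^16 ≡ 2374^2 = 5635876 ≡ 1779
17 = 16 + 1, so sig^17 ≡ 1779·1578 ≡ 2575 (mod 2747)
2575 ≠ 172, so verification fails.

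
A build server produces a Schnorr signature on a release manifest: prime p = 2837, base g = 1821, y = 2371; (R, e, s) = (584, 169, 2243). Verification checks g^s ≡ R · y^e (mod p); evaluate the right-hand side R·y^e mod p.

2371^2 = 5621641 ≡ 1544
2371^4 ≡ 1544^2 = 2383936 ≡ 856
2371^8 ≡ 856^2 = 732736 ≡ 790
2371^16 ≡ 790^2 = 624100 ≡ 2797
2371^32 ≡ 2797^2 = 7823209 ≡ 1600
2371^64 ≡ 1600^2 = 2560000 ≡ 1026
2371^128 ≡ 1026^2 = 1052676 ≡ 149
169 = 128 + 32 + 8 + 1, so 2371^169 ≡ 149·1600·790·2371 ≡ 2063 (mod 2837)
R · y^e ≡ 584·2063 = 1204792 ≡ 1904 (mod 2837)

1904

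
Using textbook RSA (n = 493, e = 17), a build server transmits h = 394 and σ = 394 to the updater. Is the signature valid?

Squares mod 493: σ^1≡394, σ^2≡434, σ^4≡30, σ^8≡407, σ^16≡1
17 = 16 + 1, so σ^17 ≡ 1·394 ≡ 394 (mod 493)
σ^17 mod 493 = 394 matches h.

valid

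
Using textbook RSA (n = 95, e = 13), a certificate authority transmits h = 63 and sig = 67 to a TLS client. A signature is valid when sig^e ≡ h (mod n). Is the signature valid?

sig^2 ≡ 67^2 = 4489 ≡ 24
sig^4 ≡ 24^2 = 576 ≡ 6
sig^8 ≡ 6^2 = 36
13 = 8 + 4 + 1, so sig^13 ≡ 36·6·67 ≡ 32 (mod 95)
The recovered value 32 does not match the digest 63.

invalid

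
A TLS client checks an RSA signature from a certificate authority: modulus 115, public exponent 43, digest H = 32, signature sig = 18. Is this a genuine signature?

sig^2 ≡ 18^2 = 324 ≡ 94
sig^4 ≡ 94^2 = 8836 ≡ 96
sig^8 ≡ 96^2 = 9216 ≡ 16
sig^16 ≡ 16^2 = 256 ≡ 26
sig^32 ≡ 26^2 = 676 ≡ 101
43 = 32 + 8 + 2 + 1, so sig^43 ≡ 101·16·94·18 ≡ 32 (mod 115)
32 = H, so the signature checks out.

genuine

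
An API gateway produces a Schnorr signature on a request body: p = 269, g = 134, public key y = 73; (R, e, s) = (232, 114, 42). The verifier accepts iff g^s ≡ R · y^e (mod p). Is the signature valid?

g^s mod p:
Squares mod 269: 134^1≡134, 134^2≡202, 134^4≡185, 134^8≡62, 134^16≡78, 134^32≡166
42 = 32 + 8 + 2, so 134^42 ≡ 166·62·202 ≡ 152 (mod 269)
R · y^e mod p:
Squares mod 269: 73^1≡73, 73^2≡218, 73^4≡180, 73^8≡120, 73^16≡143, 73^32≡5, 73^64≡25
114 = 64 + 32 + 16 + 2, so 73^114 ≡ 25·5·143·218 ≡ 16 (mod 269)
232·16 = 3712 ≡ 215 (mod 269)
152 ≠ 215; the check fails.

invalid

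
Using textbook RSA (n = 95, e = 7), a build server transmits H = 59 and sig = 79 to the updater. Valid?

yes

sig^2 ≡ 79^2 = 6241 ≡ 66
sig^4 ≡ 66^2 = 4356 ≡ 81
7 = 4 + 2 + 1, so sig^7 ≡ 81·66·79 ≡ 59 (mod 95)
Since 59 equals the digest 59, verification succeeds.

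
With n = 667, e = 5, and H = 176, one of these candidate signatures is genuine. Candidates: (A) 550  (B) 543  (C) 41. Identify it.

Candidate A: Squares mod 667: 550^1≡550, 550^2≡349, 550^4≡407; 5 = 4 + 1, so 550^5 ≡ 407·550 ≡ 405 (mod 667)
Candidate B: Squares mod 667: 543^1≡543, 543^2≡35, 543^4≡558; 5 = 4 + 1, so 543^5 ≡ 558·543 ≡ 176 (mod 667)
  → matches H = 176
Candidate C: Squares mod 667: 41^1≡41, 41^2≡347, 41^4≡349; 5 = 4 + 1, so 41^5 ≡ 349·41 ≡ 302 (mod 667)

B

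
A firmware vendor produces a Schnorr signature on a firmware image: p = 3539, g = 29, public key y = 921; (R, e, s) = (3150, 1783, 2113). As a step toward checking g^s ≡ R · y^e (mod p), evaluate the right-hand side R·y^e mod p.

921^1783 mod 3539 = 2006
R · y^e ≡ 3150·2006 = 6318900 ≡ 1785 (mod 3539)

1785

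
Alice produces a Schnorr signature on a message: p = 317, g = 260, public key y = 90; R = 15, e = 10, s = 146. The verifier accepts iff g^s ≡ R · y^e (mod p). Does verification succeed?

passes

g^s mod p:
260^2 = 67600 ≡ 79
260^4 ≡ 79^2 = 6241 ≡ 218
260^8 ≡ 218^2 = 47524 ≡ 291
260^16 ≡ 291^2 = 84681 ≡ 42
260^32 ≡ 42^2 = 1764 ≡ 179
260^64 ≡ 179^2 = 32041 ≡ 24
260^128 ≡ 24^2 = 576 ≡ 259
146 = 128 + 16 + 2, so 260^146 ≡ 259·42·79 ≡ 292 (mod 317)
R · y^e mod p:
90^2 = 8100 ≡ 175
90^4 ≡ 175^2 = 30625 ≡ 193
90^8 ≡ 193^2 = 37249 ≡ 160
10 = 8 + 2, so 90^10 ≡ 160·175 ≡ 104 (mod 317)
15·104 = 1560 ≡ 292 (mod 317)
292 ≡ 292 (mod 317); signature holds.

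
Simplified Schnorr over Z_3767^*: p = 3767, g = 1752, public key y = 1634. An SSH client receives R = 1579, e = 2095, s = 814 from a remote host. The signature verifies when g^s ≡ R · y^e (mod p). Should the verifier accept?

accept

g^s mod p:
Squares mod 3767: 1752^1≡1752, 1752^2≡3166, 1752^4≡3336, 1752^8≡1178, 1752^16≡1428, 1752^32≡1237, 1752^64≡767, 1752^128≡637, 1752^256≡2700, 1752^512≡855
814 = 512 + 256 + 32 + 8 + 4 + 2, so 1752^814 ≡ 855·2700·1237·1178·3336·3166 ≡ 3246 (mod 3767)
R · y^e mod p:
Squares mod 3767: 1634^1≡1634, 1634^2≡2920, 1634^4≡1679, 1634^8≡1325, 1634^16≡203, 1634^32≡3539, 1634^64≡3013, 1634^128≡3466, 1634^256≡193, 1634^512≡3346, 1634^1024≡192, 1634^2048≡2961
2095 = 2048 + 32 + 8 + 4 + 2 + 1, so 1634^2095 ≡ 2961·3539·1325·1679·2920·1634 ≡ 3645 (mod 3767)
1579·3645 = 5755455 ≡ 3246 (mod 3767)
3246 ≡ 3246 (mod 3767); signature holds.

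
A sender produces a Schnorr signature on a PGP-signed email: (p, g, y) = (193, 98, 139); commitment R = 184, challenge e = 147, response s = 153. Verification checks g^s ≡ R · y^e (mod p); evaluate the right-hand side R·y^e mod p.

23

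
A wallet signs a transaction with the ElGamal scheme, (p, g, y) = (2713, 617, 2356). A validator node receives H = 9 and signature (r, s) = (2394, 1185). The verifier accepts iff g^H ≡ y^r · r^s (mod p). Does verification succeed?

passes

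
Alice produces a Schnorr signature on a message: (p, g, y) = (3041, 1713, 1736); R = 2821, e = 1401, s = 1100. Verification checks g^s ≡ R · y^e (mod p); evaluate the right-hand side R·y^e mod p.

1736^2 = 3013696 ≡ 65
1736^4 ≡ 65^2 = 4225 ≡ 1184
1736^8 ≡ 1184^2 = 1401856 ≡ 2996
1736^16 ≡ 2996^2 = 8976016 ≡ 2025
1736^32 ≡ 2025^2 = 4100625 ≡ 1357
1736^64 ≡ 1357^2 = 1841449 ≡ 1644
1736^128 ≡ 1644^2 = 2702736 ≡ 2328
1736^256 ≡ 2328^2 = 5419584 ≡ 522
1736^512 ≡ 522^2 = 272484 ≡ 1835
1736^1024 ≡ 1835^2 = 3367225 ≡ 838
1401 = 1024 + 256 + 64 + 32 + 16 + 8 + 1, so 1736^1401 ≡ 838·522·1644·1357·2025·2996·1736 ≡ 374 (mod 3041)
R · y^e ≡ 2821·374 = 1055054 ≡ 2868 (mod 3041)

2868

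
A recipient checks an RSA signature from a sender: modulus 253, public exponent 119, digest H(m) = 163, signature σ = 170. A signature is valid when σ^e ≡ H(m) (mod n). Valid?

σ^2 ≡ 170^2 = 28900 ≡ 58
σ^4 ≡ 58^2 = 3364 ≡ 75
σ^8 ≡ 75^2 = 5625 ≡ 59
σ^16 ≡ 59^2 = 3481 ≡ 192
σ^32 ≡ 192^2 = 36864 ≡ 179
σ^64 ≡ 179^2 = 32041 ≡ 163
119 = 64 + 32 + 16 + 4 + 2 + 1, so σ^119 ≡ 163·179·192·75·58·170 ≡ 163 (mod 253)
σ^119 mod 253 = 163 matches H(m).

yes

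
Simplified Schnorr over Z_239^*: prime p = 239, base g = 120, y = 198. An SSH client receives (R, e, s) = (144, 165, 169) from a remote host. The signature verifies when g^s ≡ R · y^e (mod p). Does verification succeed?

g^s mod p:
120^169 mod 239 = 20
R · y^e mod p:
198^165 mod 239 = 20
144·20 = 2880 ≡ 12 (mod 239)
20 ≠ 12; the check fails.

fails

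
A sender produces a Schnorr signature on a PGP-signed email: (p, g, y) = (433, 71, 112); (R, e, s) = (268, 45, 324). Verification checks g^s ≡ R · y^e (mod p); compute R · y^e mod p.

112^2 = 12544 ≡ 420
112^4 ≡ 420^2 = 176400 ≡ 169
112^8 ≡ 169^2 = 28561 ≡ 416
112^16 ≡ 416^2 = 173056 ≡ 289
112^32 ≡ 289^2 = 83521 ≡ 385
45 = 32 + 8 + 4 + 1, so 112^45 ≡ 385·416·169·112 ≡ 138 (mod 433)
R · y^e ≡ 268·138 = 36984 ≡ 179 (mod 433)

179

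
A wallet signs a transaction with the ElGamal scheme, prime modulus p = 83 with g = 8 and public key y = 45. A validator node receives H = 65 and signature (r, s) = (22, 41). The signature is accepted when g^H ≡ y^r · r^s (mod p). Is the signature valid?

Left side g^H mod p:
Squares mod 83: 8^1≡8, 8^2≡64, 8^4≡29, 8^8≡11, 8^16≡38, 8^32≡33, 8^64≡10
65 = 64 + 1, so 8^65 ≡ 10·8 ≡ 80 (mod 83)
Right side y^r · r^s mod p:
Squares mod 83: 45^1≡45, 45^2≡33, 45^4≡10, 45^8≡17, 45^16≡40
22 = 16 + 4 + 2, so 45^22 ≡ 40·10·33 ≡ 3 (mod 83)
Squares mod 83: 22^1≡22, 22^2≡69, 22^4≡30, 22^8≡70, 22^16≡3, 22^32≡9
41 = 32 + 8 + 1, so 22^41 ≡ 9·70·22 ≡ 82 (mod 83)
3·82 = 246 ≡ 80 (mod 83)
80 ≡ 80 (mod 83), so the signature is genuine.

valid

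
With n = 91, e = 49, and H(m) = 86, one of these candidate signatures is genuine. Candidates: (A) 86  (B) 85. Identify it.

A

Candidate A: 86^2 = 7396 ≡ 25; 86^4 ≡ 25^2 = 625 ≡ 79; 86^8 ≡ 79^2 = 6241 ≡ 53; 86^16 ≡ 53^2 = 2809 ≡ 79; 86^32 ≡ 79^2 = 6241 ≡ 53; 49 = 32 + 16 + 1, so 86^49 ≡ 53·79·86 ≡ 86 (mod 91)
  → matches H(m) = 86
Candidate B: 85^2 = 7225 ≡ 36; 85^4 ≡ 36^2 = 1296 ≡ 22; 85^8 ≡ 22^2 = 484 ≡ 29; 85^16 ≡ 29^2 = 841 ≡ 22; 85^32 ≡ 22^2 = 484 ≡ 29; 49 = 32 + 16 + 1, so 85^49 ≡ 29·22·85 ≡ 85 (mod 91)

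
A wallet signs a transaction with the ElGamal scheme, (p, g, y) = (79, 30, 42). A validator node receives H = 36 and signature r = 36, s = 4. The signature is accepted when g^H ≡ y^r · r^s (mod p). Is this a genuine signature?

forged

Left side g^H mod p:
30^2 = 900 ≡ 31
30^4 ≡ 31^2 = 961 ≡ 13
30^8 ≡ 13^2 = 169 ≡ 11
30^16 ≡ 11^2 = 121 ≡ 42
30^32 ≡ 42^2 = 1764 ≡ 26
36 = 32 + 4, so 30^36 ≡ 26·13 ≡ 22 (mod 79)
Right side y^r · r^s mod p:
42^2 = 1764 ≡ 26
42^4 ≡ 26^2 = 676 ≡ 44
42^8 ≡ 44^2 = 1936 ≡ 40
42^16 ≡ 40^2 = 1600 ≡ 20
42^32 ≡ 20^2 = 400 ≡ 5
36 = 32 + 4, so 42^36 ≡ 5·44 ≡ 62 (mod 79)
36^2 = 1296 ≡ 32
36^4 ≡ 32^2 = 1024 ≡ 76
62·76 = 4712 ≡ 51 (mod 79)
22 ≠ 51, so verification fails.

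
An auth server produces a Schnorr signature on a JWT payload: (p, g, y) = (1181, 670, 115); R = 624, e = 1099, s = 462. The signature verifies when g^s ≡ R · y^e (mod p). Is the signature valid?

g^s mod p:
670^2 = 448900 ≡ 120
670^4 ≡ 120^2 = 14400 ≡ 228
670^8 ≡ 228^2 = 51984 ≡ 20
670^16 ≡ 20^2 = 400
670^32 ≡ 400^2 = 160000 ≡ 565
670^64 ≡ 565^2 = 319225 ≡ 355
670^128 ≡ 355^2 = 126025 ≡ 839
670^256 ≡ 839^2 = 703921 ≡ 45
462 = 256 + 128 + 64 + 8 + 4 + 2, so 670^462 ≡ 45·839·355·20·228·120 ≡ 701 (mod 1181)
R · y^e mod p:
115^2 = 13225 ≡ 234
115^4 ≡ 234^2 = 54756 ≡ 430
115^8 ≡ 430^2 = 184900 ≡ 664
115^16 ≡ 664^2 = 440896 ≡ 383
115^32 ≡ 383^2 = 146689 ≡ 245
115^64 ≡ 245^2 = 60025 ≡ 975
115^128 ≡ 975^2 = 950625 ≡ 1101
115^256 ≡ 1101^2 = 1212201 ≡ 495
115^512 ≡ 495^2 = 245025 ≡ 558
115^1024 ≡ 558^2 = 311364 ≡ 761
1099 = 1024 + 64 + 8 + 2 + 1, so 115^1099 ≡ 761·975·664·234·115 ≡ 726 (mod 1181)
624·726 = 453024 ≡ 701 (mod 1181)
701 ≡ 701 (mod 1181); signature holds.

valid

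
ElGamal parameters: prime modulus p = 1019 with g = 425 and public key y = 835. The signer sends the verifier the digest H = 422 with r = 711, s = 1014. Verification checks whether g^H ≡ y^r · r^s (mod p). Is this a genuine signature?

Left side g^H mod p:
Squares mod 1019: 425^1≡425, 425^2≡262, 425^4≡371, 425^8≡76, 425^16≡681, 425^32≡116, 425^64≡209, 425^128≡883, 425^256≡154
422 = 256 + 128 + 32 + 4 + 2, so 425^422 ≡ 154·883·116·371·262 ≡ 982 (mod 1019)
Right side y^r · r^s mod p:
Squares mod 1019: 835^1≡835, 835^2≡229, 835^4≡472, 835^8≡642, 835^16≡488, 835^32≡717, 835^64≡513, 835^128≡267, 835^256≡978, 835^512≡662
711 = 512 + 128 + 64 + 4 + 2 + 1, so 835^711 ≡ 662·267·513·472·229·835 ≡ 627 (mod 1019)
Squares mod 1019: 711^1≡711, 711^2≡97, 711^4≡238, 711^8≡599, 711^16≡113, 711^32≡541, 711^64≡228, 711^128≡15, 711^256≡225, 711^512≡694
1014 = 512 + 256 + 128 + 64 + 32 + 16 + 4 + 2, so 711^1014 ≡ 694·225·15·228·541·113·238·97 ≡ 441 (mod 1019)
627·441 = 276507 ≡ 358 (mod 1019)
982 ≠ 358, so verification fails.

forged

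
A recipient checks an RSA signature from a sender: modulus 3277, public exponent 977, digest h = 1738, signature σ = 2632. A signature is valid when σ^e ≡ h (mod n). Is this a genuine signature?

forged

σ^2 ≡ 2632^2 = 6927424 ≡ 3123
σ^4 ≡ 3123^2 = 9753129 ≡ 777
σ^8 ≡ 777^2 = 603729 ≡ 761
σ^16 ≡ 761^2 = 579121 ≡ 2369
σ^32 ≡ 2369^2 = 5612161 ≡ 1937
σ^64 ≡ 1937^2 = 3751969 ≡ 3081
σ^128 ≡ 3081^2 = 9492561 ≡ 2369
σ^256 ≡ 2369^2 = 5612161 ≡ 1937
σ^512 ≡ 1937^2 = 3751969 ≡ 3081
977 = 512 + 256 + 128 + 64 + 16 + 1, so σ^977 ≡ 3081·1937·2369·3081·2369·2632 ≡ 673 (mod 3277)
σ^977 mod 3277 = 673, but h = 1738.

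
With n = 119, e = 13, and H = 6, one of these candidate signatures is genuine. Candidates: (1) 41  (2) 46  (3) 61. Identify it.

Candidate 1: Squares mod 119: 41^1≡41, 41^2≡15, 41^4≡106, 41^8≡50; 13 = 8 + 4 + 1, so 41^13 ≡ 50·106·41 ≡ 6 (mod 119)
  → matches H = 6
Candidate 2: Squares mod 119: 46^1≡46, 46^2≡93, 46^4≡81, 46^8≡16; 13 = 8 + 4 + 1, so 46^13 ≡ 16·81·46 ≡ 116 (mod 119)
Candidate 3: Squares mod 119: 61^1≡61, 61^2≡32, 61^4≡72, 61^8≡67; 13 = 8 + 4 + 1, so 61^13 ≡ 67·72·61 ≡ 96 (mod 119)

1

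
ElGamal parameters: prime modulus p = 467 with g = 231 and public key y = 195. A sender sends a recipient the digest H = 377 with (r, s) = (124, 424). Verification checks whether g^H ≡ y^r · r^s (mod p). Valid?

no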